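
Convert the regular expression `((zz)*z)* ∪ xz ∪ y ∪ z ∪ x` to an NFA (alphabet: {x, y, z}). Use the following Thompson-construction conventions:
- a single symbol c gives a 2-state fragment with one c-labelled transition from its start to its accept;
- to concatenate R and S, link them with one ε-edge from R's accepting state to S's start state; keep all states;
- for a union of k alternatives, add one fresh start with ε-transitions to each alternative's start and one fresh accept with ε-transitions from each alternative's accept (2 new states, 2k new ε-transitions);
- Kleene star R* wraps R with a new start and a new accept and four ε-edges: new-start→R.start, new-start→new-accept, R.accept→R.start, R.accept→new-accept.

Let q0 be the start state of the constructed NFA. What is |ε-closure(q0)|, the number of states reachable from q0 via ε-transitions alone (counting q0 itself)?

12

Let C(F) = |ε-closure(F.start)| within fragment F, and note whether F accepts ε. Symbol fragments have C = 1 and do not accept ε. Then:
  zz → |ε-closure| equals the left operand's closure size = 1 (its accept is not ε-reachable, so the closure stops there)
  (zz)* → new start has ε-edges to the inner start and to the new accept, so |ε-closure| = 2 + 1 = 3
  (zz)*z → |ε-closure| = 3 + 1 = 4 (closure spills across the concat boundary because the left factor accepts ε)
  ((zz)*z)* → new start has ε-edges to the inner start and to the new accept, so |ε-closure| = 2 + 4 = 6
  xz → |ε-closure| equals the left operand's closure size = 1 (its accept is not ε-reachable, so the closure stops there)
  ((zz)*z)* ∪ xz ∪ y ∪ z ∪ x → |ε-closure| = 1 (new start) + (6 + 1 + 1 + 1 + 1) + 1 (new accept, since some branch ε-reaches its own accept) = 12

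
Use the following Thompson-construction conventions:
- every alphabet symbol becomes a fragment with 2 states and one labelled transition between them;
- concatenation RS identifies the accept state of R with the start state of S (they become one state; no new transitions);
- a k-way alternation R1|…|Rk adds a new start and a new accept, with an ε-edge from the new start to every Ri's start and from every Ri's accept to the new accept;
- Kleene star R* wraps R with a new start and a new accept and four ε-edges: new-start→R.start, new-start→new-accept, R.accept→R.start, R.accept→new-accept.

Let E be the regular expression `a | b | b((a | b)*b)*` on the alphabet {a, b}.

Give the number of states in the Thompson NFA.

Recursing over subexpressions:
Each of the 6 symbol leaves contributes a 2-state fragment.
  a | b = 6 states
  (a | b)* = 8 states
  (a | b)*b = 9 states
  ((a | b)*b)* = 11 states
  b((a | b)*b)* = 12 states
  a | b | b((a | b)*b)* = 18 states

18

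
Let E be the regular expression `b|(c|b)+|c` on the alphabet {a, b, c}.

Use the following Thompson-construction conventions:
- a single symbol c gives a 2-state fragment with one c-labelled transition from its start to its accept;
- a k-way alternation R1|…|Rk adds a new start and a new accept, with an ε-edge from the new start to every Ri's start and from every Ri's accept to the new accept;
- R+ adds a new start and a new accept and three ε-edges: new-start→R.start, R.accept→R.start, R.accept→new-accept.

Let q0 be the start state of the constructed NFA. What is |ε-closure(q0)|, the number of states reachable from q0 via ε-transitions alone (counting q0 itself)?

Compute the ε-closure size of each fragment's start state recursively; a symbol fragment's start has no outgoing ε-edge, so its closure is just itself (size 1).
  c|b → new start ε-reaches every alternative's start; none of them accept ε, so the new accept is not reached: |closure| = 1 + 1 + 1 = 3
  (c|b)+ → new start ε-reaches only the body's start; the new accept needs a symbol first: |closure| = 1 + 3 = 4
  b|(c|b)+|c → |closure| = 1 + 1 + 4 + 1 = 7 (the new accept is not ε-reachable since no branch accepts ε)

7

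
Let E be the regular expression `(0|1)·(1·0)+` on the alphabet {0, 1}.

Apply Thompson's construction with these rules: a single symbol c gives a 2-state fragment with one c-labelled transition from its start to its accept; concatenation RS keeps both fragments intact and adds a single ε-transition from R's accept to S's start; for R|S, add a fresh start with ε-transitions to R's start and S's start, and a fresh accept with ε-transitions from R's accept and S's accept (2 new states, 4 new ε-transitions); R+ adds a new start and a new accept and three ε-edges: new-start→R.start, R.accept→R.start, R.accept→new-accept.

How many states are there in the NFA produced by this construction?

Per subexpression:
Each of the 4 symbol leaves contributes a 2-state fragment.
  0|1 : 6 states
  1·0 : 4 states
  (1·0)+ : 6 states
  (0|1)·(1·0)+ : 12 states

12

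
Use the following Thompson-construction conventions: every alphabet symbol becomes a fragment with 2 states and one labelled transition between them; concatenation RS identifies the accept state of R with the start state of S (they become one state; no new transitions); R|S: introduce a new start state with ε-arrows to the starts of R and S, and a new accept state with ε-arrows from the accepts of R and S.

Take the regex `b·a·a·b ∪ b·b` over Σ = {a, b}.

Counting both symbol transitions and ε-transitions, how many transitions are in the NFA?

Bottom-up over the parse tree:
Each of the 6 symbol leaves contributes 1 transition (1 symbol, 0 ε).
  b·a·a·b — 4 transitions (4 symbol, 0 ε)
  b·b — 2 transitions (2 symbol, 0 ε)
  b·a·a·b ∪ b·b — 10 transitions (6 symbol, 4 ε)

10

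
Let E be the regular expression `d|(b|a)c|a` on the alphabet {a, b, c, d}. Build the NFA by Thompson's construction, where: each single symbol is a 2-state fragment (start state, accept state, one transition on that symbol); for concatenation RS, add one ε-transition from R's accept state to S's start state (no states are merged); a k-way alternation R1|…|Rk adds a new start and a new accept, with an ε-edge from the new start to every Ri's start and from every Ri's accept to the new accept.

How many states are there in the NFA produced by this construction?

14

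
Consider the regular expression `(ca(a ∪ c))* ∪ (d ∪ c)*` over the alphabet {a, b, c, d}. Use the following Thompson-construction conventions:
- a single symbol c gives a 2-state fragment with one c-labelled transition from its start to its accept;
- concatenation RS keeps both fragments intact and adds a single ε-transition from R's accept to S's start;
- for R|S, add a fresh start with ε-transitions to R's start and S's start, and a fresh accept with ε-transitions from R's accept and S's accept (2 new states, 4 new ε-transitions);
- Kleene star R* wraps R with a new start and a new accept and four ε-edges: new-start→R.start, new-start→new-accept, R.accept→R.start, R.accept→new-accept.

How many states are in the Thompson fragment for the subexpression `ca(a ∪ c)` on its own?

Fragment for `ca(a ∪ c)`:
Each of the 4 symbol leaves contributes a 2-state fragment.
  a ∪ c : 6 states
  ca(a ∪ c) : 10 states

10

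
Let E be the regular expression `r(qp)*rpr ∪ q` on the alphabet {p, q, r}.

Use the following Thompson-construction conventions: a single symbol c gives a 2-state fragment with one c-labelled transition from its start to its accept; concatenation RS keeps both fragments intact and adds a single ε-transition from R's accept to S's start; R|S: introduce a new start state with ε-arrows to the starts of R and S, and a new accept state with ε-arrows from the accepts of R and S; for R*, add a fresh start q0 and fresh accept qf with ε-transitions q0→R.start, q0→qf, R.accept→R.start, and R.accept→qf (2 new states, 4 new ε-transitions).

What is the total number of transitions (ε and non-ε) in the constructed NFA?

20

By structural recursion:
Each of the 7 symbol leaves contributes 1 transition (1 symbol, 0 ε).
  qp → 3 transitions (2 symbol, 1 ε)
  (qp)* → 7 transitions (2 symbol, 5 ε)
  r(qp)*rpr → 15 transitions (6 symbol, 9 ε)
  r(qp)*rpr ∪ q → 20 transitions (7 symbol, 13 ε)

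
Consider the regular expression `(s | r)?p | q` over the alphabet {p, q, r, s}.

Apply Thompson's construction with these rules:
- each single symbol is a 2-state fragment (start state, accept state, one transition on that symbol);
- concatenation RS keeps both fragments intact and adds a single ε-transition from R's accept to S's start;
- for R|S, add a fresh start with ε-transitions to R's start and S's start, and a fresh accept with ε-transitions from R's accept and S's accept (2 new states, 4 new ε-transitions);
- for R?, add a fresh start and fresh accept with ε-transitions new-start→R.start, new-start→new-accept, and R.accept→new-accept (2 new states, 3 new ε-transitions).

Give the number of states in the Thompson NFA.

14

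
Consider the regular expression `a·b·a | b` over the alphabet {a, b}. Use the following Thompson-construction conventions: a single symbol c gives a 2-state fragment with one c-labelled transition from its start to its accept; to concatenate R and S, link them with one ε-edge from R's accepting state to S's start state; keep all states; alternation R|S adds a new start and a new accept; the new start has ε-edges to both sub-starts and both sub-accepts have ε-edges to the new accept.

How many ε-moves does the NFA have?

By structural recursion:
Each of the 4 symbol leaves contributes 0 ε-transitions.
  a·b·a = 2 ε-transitions
  a·b·a | b = 6 ε-transitions

6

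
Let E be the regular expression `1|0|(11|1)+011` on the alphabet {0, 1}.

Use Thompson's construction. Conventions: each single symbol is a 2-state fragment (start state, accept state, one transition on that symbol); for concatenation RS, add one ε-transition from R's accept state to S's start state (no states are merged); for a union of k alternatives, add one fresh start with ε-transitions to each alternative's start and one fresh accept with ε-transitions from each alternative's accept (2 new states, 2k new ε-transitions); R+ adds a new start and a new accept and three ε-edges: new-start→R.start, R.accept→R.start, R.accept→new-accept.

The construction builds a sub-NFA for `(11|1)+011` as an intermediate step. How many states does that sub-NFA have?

16

Fragment for `(11|1)+011`:
Each of the 6 symbol leaves contributes a 2-state fragment.
  11 → 4 states
  11|1 → 8 states
  (11|1)+ → 10 states
  (11|1)+011 → 16 states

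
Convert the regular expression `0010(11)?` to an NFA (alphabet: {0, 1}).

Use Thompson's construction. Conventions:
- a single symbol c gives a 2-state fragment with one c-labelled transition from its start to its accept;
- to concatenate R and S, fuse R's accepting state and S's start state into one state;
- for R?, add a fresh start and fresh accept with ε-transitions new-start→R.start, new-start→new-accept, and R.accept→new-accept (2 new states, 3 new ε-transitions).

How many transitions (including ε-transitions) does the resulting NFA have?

Bottom-up over the parse tree:
Each of the 6 symbol leaves contributes 1 transition (1 symbol, 0 ε).
  11 : 2 transitions (2 symbol, 0 ε)
  (11)? : 5 transitions (2 symbol, 3 ε)
  0010(11)? : 9 transitions (6 symbol, 3 ε)

9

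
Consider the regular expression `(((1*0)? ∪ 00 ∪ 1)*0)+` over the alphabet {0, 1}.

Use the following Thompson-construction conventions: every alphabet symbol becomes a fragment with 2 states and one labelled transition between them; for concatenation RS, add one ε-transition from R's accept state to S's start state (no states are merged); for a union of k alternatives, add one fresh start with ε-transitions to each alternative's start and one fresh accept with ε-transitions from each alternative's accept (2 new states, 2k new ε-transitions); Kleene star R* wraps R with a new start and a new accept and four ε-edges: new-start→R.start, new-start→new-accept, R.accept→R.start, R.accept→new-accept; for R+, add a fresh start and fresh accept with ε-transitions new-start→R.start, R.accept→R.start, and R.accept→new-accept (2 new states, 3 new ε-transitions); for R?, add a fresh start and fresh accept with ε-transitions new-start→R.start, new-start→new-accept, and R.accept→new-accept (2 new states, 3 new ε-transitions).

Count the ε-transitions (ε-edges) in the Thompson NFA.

23

By structural recursion:
Each of the 6 symbol leaves contributes 0 ε-transitions.
  1* = 4 ε-transitions
  1*0 = 5 ε-transitions
  (1*0)? = 8 ε-transitions
  00 = 1 ε-transition
  (1*0)? ∪ 00 ∪ 1 = 15 ε-transitions
  ((1*0)? ∪ 00 ∪ 1)* = 19 ε-transitions
  ((1*0)? ∪ 00 ∪ 1)*0 = 20 ε-transitions
  (((1*0)? ∪ 00 ∪ 1)*0)+ = 23 ε-transitions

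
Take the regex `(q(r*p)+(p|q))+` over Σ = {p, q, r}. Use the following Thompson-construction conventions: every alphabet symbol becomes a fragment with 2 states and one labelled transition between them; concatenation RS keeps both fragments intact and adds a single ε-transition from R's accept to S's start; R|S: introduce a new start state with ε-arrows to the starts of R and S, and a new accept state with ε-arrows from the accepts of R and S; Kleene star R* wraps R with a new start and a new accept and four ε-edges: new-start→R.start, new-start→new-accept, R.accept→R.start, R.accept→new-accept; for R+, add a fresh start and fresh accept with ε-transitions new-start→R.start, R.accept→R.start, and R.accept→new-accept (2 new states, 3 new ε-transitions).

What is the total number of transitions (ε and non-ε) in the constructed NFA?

22

Recursing over subexpressions:
Each of the 5 symbol leaves contributes 1 transition (1 symbol, 0 ε).
  r* → 5 transitions (1 symbol, 4 ε)
  r*p → 7 transitions (2 symbol, 5 ε)
  (r*p)+ → 10 transitions (2 symbol, 8 ε)
  p|q → 6 transitions (2 symbol, 4 ε)
  q(r*p)+(p|q) → 19 transitions (5 symbol, 14 ε)
  (q(r*p)+(p|q))+ → 22 transitions (5 symbol, 17 ε)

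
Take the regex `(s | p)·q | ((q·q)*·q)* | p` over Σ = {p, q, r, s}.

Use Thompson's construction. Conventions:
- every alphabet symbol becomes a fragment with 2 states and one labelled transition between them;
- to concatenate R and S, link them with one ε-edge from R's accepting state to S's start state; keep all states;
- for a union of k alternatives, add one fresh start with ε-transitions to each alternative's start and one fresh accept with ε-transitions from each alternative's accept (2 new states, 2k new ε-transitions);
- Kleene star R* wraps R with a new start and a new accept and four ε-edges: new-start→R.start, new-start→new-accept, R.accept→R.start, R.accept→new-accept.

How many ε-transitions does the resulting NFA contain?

21

Per subexpression:
Each of the 7 symbol leaves contributes 0 ε-transitions.
  s | p — 4 ε-transitions
  (s | p)·q — 5 ε-transitions
  q·q — 1 ε-transition
  (q·q)* — 5 ε-transitions
  (q·q)*·q — 6 ε-transitions
  ((q·q)*·q)* — 10 ε-transitions
  (s | p)·q | ((q·q)*·q)* | p — 21 ε-transitions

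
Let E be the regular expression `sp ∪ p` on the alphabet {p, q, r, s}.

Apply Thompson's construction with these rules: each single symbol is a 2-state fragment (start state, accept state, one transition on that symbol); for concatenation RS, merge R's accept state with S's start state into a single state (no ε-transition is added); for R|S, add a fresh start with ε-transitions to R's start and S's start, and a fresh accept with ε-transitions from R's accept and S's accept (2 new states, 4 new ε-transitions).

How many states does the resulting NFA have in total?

Bottom-up over the parse tree:
Each of the 3 symbol leaves contributes a 2-state fragment.
  sp → 3 states
  sp ∪ p → 7 states

7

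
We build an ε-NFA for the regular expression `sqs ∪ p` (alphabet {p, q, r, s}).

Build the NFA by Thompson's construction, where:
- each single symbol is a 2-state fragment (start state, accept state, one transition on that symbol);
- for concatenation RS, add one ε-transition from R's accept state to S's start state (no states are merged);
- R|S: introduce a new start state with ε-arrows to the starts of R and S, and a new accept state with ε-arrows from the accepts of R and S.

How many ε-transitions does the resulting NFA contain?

6

Per subexpression:
Each of the 4 symbol leaves contributes 0 ε-transitions.
  sqs — 2 ε-transitions
  sqs ∪ p — 6 ε-transitions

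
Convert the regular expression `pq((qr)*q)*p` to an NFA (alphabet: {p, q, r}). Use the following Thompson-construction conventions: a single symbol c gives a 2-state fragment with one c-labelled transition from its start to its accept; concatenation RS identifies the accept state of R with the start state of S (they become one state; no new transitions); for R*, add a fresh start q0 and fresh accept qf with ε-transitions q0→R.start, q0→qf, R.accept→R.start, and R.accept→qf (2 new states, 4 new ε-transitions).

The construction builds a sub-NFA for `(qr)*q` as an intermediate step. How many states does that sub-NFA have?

6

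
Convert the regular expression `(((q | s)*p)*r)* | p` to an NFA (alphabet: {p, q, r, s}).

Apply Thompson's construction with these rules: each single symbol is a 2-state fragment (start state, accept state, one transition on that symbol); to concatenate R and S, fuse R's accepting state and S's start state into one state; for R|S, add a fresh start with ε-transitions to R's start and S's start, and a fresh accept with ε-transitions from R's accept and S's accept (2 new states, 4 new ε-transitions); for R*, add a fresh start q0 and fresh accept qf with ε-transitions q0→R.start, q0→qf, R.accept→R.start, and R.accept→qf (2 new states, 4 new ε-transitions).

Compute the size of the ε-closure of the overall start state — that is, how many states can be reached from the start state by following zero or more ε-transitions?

Compute the ε-closure size of each fragment's start state recursively; a symbol fragment's start has no outgoing ε-edge, so its closure is just itself (size 1).
  q | s → new start ε-reaches every alternative's start; none of them accept ε, so the new accept is not reached: C = 1 + 1 + 1 = 3
  (q | s)* → new start has ε-edges to the inner start and to the new accept, so C = 2 + 3 = 5
  (q | s)*p → C = 5 + (1−1) = 5 (closure spills across the concat boundary because the left factor accepts ε)
  ((q | s)*p)* → the star's fresh start ε-reaches both the body's start and the fresh accept: C = 2 + 5 = 7
  ((q | s)*p)*r → C = 7 + (1−1) = 7 (closure spills across the concat boundary because the left factor accepts ε)
  (((q | s)*p)*r)* → C = 1 (new start) + 7 (body) + 1 (new accept) = 9
  (((q | s)*p)*r)* | p → C = 1 (new start) + (9 + 1) + 1 (new accept, since some branch ε-reaches its own accept) = 12

12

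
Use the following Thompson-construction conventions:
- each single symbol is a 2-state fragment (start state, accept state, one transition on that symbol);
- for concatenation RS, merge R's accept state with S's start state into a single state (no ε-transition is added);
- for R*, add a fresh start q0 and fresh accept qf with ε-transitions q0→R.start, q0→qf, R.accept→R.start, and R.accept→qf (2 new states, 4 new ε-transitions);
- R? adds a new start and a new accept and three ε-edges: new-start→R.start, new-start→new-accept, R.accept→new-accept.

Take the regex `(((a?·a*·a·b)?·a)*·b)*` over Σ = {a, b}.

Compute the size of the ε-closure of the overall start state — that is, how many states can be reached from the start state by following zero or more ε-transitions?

11

Compute the ε-closure size of each fragment's start state recursively; a symbol fragment's start has no outgoing ε-edge, so its closure is just itself (size 1).
  a? → new start has ε-edges to the inner start and to the new accept, so |closure| = 2 + 1 = 3
  a* → new start has ε-edges to the inner start and to the new accept, so |closure| = 2 + 1 = 3
  a?·a*·a·b → |closure| = 3 + (3−1) + (1−1) = 5 (closure spills across the concat boundary because the left factor accepts ε)
  (a?·a*·a·b)? → new start has ε-edges to the inner start and to the new accept, so |closure| = 2 + 5 = 7
  (a?·a*·a·b)?·a → the left operand accepts ε, so the closure extends into the next operand (the shared merged state is already counted); |closure| = 7 + (1−1) = 7
  ((a?·a*·a·b)?·a)* → |closure| = 1 (new start) + 7 (body) + 1 (new accept) = 9
  ((a?·a*·a·b)?·a)*·b → |closure| = 9 + (1−1) = 9 (closure spills across the concat boundary because the left factor accepts ε)
  (((a?·a*·a·b)?·a)*·b)* → |closure| = 1 (new start) + 9 (body) + 1 (new accept) = 11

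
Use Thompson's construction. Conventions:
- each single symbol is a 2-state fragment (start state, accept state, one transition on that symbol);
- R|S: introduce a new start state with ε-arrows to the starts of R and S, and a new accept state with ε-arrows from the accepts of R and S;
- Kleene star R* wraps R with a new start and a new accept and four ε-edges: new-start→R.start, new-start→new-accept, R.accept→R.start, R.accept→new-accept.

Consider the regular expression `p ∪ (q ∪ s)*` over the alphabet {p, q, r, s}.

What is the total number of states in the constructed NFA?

Recursing over subexpressions:
Each of the 3 symbol leaves contributes a 2-state fragment.
  q ∪ s : 6 states
  (q ∪ s)* : 8 states
  p ∪ (q ∪ s)* : 12 states

12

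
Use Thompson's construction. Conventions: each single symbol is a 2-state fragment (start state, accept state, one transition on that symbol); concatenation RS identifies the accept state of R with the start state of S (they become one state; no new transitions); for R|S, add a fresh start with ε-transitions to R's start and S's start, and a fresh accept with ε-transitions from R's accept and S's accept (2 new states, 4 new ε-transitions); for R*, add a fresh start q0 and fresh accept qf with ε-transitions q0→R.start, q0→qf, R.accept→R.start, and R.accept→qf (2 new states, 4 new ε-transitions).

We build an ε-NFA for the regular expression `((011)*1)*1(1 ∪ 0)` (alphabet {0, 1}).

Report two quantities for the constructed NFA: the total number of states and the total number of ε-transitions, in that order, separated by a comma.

15, 12

Building bottom-up:
Each of the 7 symbol leaves contributes 2 states and 0 ε-transitions.
  011 = 4 states, 0 ε-transitions
  (011)* = 6 states, 4 ε-transitions
  (011)*1 = 7 states, 4 ε-transitions
  ((011)*1)* = 9 states, 8 ε-transitions
  1 ∪ 0 = 6 states, 4 ε-transitions
  ((011)*1)*1(1 ∪ 0) = 15 states, 12 ε-transitions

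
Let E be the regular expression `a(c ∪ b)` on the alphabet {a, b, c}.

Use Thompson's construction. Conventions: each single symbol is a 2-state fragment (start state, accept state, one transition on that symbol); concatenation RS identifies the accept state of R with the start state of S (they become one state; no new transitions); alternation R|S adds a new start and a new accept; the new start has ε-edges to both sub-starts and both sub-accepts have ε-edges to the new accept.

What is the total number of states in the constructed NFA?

7

Recursing over subexpressions:
Each of the 3 symbol leaves contributes a 2-state fragment.
  c ∪ b → 6 states
  a(c ∪ b) → 7 states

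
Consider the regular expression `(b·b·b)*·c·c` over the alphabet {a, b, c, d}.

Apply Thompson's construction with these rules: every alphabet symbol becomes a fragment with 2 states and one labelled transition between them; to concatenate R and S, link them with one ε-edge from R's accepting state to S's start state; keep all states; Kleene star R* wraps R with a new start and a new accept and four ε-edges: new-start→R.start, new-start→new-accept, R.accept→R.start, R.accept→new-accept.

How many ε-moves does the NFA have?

Building bottom-up:
Each of the 5 symbol leaves contributes 0 ε-transitions.
  b·b·b → 2 ε-transitions
  (b·b·b)* → 6 ε-transitions
  (b·b·b)*·c·c → 8 ε-transitions

8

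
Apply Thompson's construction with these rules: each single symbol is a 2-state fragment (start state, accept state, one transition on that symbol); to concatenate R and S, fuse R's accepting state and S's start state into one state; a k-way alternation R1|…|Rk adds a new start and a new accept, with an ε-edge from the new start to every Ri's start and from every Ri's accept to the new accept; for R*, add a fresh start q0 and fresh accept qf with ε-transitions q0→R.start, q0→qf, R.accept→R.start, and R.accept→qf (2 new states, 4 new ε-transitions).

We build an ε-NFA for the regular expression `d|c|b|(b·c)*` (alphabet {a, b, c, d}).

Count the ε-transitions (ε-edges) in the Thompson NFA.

Bottom-up over the parse tree:
Each of the 5 symbol leaves contributes 0 ε-transitions.
  b·c = 0 ε-transitions
  (b·c)* = 4 ε-transitions
  d|c|b|(b·c)* = 12 ε-transitions

12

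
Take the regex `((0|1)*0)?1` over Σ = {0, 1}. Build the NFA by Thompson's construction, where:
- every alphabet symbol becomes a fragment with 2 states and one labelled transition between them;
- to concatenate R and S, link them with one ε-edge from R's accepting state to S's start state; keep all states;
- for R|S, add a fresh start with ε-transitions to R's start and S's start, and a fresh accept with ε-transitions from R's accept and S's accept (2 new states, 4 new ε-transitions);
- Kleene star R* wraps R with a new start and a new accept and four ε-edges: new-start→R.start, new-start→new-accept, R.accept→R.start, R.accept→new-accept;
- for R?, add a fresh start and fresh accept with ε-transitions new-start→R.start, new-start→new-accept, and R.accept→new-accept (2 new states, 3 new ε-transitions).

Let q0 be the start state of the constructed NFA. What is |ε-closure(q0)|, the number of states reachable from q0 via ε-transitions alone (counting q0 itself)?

Let C(F) = |ε-closure(F.start)| within fragment F, and note whether F accepts ε. Symbol fragments have C = 1 and do not accept ε. Then:
  0|1 : new start ε-reaches every alternative's start; none of them accept ε, so the new accept is not reached: |ε-closure| = 1 + 1 + 1 = 3
  (0|1)* : the star's fresh start ε-reaches both the body's start and the fresh accept: |ε-closure| = 2 + 3 = 5
  (0|1)*0 : the left operand accepts ε, so the closure extends into the next operand (via the concat ε-link); |ε-closure| = 5 + 1 = 6
  ((0|1)*0)? : |ε-closure| = 1 (new start) + 6 (body) + 1 (new accept, via ε) = 8
  ((0|1)*0)?1 : |ε-closure| = 8 + 1 = 9 (closure spills across the concat boundary because the left factor accepts ε)

9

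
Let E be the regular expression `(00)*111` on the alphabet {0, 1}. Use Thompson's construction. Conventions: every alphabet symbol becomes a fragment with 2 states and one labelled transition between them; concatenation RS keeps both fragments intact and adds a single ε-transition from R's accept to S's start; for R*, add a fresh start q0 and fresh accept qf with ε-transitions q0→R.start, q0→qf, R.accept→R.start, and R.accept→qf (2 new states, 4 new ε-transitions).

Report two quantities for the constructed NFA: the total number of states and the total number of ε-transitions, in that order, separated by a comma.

By structural recursion:
Each of the 5 symbol leaves contributes 2 states and 0 ε-transitions.
  00 : 4 states, 1 ε-transition
  (00)* : 6 states, 5 ε-transitions
  (00)*111 : 12 states, 8 ε-transitions

12, 8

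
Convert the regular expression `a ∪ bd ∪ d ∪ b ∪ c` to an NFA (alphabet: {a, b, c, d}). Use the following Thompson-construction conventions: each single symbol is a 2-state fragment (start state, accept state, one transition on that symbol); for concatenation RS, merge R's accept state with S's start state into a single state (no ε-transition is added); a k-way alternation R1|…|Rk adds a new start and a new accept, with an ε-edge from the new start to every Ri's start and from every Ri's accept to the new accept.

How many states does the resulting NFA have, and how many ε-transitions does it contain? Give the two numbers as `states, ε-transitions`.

13, 10

By structural recursion:
Each of the 6 symbol leaves contributes 2 states and 0 ε-transitions.
  bd = 3 states, 0 ε-transitions
  a ∪ bd ∪ d ∪ b ∪ c = 13 states, 10 ε-transitions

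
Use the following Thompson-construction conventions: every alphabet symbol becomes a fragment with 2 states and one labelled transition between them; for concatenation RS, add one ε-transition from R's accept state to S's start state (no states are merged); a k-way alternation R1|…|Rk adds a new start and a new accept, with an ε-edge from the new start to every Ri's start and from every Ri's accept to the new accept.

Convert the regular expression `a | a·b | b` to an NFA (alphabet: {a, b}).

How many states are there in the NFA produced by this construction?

Bottom-up over the parse tree:
Each of the 4 symbol leaves contributes a 2-state fragment.
  a·b : 4 states
  a | a·b | b : 10 states

10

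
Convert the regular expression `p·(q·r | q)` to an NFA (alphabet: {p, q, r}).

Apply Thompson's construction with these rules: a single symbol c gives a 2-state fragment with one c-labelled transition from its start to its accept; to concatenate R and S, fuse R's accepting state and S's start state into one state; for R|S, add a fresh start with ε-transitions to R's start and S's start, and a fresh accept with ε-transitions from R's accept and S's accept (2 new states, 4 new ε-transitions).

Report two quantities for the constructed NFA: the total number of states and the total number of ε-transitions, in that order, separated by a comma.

Building bottom-up:
Each of the 4 symbol leaves contributes 2 states and 0 ε-transitions.
  q·r — 3 states, 0 ε-transitions
  q·r | q — 7 states, 4 ε-transitions
  p·(q·r | q) — 8 states, 4 ε-transitions

8, 4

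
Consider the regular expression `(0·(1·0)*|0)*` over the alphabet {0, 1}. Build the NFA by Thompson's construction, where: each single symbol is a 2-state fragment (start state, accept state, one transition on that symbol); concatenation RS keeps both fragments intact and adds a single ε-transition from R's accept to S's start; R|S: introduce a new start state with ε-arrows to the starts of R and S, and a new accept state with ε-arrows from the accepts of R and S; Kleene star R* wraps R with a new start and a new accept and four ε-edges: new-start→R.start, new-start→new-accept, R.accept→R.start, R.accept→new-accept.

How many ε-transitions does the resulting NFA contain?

14

Recursing over subexpressions:
Each of the 4 symbol leaves contributes 0 ε-transitions.
  1·0 → 1 ε-transition
  (1·0)* → 5 ε-transitions
  0·(1·0)* → 6 ε-transitions
  0·(1·0)*|0 → 10 ε-transitions
  (0·(1·0)*|0)* → 14 ε-transitions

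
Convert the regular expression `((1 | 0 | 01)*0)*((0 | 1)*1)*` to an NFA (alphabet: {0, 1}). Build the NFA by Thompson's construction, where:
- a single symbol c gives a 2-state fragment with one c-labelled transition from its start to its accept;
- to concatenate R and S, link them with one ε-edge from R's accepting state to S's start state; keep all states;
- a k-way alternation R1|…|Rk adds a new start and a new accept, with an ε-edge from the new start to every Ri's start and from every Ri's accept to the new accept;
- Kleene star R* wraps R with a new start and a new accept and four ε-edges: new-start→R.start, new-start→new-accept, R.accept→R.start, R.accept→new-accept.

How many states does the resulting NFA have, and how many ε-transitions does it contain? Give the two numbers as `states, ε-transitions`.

Bottom-up over the parse tree:
Each of the 8 symbol leaves contributes 2 states and 0 ε-transitions.
  01 → 4 states, 1 ε-transition
  1 | 0 | 01 → 10 states, 7 ε-transitions
  (1 | 0 | 01)* → 12 states, 11 ε-transitions
  (1 | 0 | 01)*0 → 14 states, 12 ε-transitions
  ((1 | 0 | 01)*0)* → 16 states, 16 ε-transitions
  0 | 1 → 6 states, 4 ε-transitions
  (0 | 1)* → 8 states, 8 ε-transitions
  (0 | 1)*1 → 10 states, 9 ε-transitions
  ((0 | 1)*1)* → 12 states, 13 ε-transitions
  ((1 | 0 | 01)*0)*((0 | 1)*1)* → 28 states, 30 ε-transitions

28, 30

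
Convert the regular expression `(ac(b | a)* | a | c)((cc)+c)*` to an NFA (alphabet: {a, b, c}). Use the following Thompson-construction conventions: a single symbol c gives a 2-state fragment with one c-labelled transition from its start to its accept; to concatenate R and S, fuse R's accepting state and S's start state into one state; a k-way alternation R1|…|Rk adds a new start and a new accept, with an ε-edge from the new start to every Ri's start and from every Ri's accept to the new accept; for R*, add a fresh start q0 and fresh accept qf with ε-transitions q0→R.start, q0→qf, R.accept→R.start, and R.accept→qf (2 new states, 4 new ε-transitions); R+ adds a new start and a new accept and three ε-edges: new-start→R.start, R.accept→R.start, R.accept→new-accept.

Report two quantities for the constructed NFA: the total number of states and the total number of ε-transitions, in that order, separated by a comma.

23, 21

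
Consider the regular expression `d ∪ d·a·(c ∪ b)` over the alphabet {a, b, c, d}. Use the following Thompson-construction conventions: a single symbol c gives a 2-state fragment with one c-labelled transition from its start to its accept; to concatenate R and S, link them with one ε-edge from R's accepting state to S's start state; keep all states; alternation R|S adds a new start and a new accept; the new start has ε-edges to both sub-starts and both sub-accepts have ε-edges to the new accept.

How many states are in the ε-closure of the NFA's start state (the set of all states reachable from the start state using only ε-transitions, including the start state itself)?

Let C(F) = |ε-closure(F.start)| within fragment F, and note whether F accepts ε. Symbol fragments have C = 1 and do not accept ε. Then:
  c ∪ b → new start ε-reaches every alternative's start; none of them accept ε, so the new accept is not reached: C = 1 + 1 + 1 = 3
  d·a·(c ∪ b) → same as the first factor's closure: C = 1
  d ∪ d·a·(c ∪ b) → new start ε-reaches every alternative's start; none of them accept ε, so the new accept is not reached: C = 1 + 1 + 1 = 3

3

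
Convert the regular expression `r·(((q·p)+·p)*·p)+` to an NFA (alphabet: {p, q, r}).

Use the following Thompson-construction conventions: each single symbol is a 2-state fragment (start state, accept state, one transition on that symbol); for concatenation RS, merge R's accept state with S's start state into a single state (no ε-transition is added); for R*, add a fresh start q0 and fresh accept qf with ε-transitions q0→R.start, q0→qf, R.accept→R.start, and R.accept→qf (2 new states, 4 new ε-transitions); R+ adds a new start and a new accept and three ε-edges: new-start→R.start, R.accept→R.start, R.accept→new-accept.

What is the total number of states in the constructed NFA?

12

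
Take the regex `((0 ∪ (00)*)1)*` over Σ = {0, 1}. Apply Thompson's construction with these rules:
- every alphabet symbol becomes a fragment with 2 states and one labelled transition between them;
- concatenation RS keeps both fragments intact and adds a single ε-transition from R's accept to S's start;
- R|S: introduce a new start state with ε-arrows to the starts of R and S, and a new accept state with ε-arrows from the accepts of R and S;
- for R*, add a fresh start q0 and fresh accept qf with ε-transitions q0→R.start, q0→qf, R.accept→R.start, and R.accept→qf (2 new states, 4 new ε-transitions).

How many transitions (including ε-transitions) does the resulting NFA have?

18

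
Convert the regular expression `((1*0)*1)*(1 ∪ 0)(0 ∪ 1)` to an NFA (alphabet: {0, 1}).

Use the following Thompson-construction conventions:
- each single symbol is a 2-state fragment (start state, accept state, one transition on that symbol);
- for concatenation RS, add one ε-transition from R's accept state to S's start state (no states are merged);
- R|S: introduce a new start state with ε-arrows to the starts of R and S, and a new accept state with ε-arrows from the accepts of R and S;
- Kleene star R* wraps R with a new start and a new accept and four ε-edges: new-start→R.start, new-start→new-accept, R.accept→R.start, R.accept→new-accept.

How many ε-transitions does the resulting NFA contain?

Building bottom-up:
Each of the 7 symbol leaves contributes 0 ε-transitions.
  1* : 4 ε-transitions
  1*0 : 5 ε-transitions
  (1*0)* : 9 ε-transitions
  (1*0)*1 : 10 ε-transitions
  ((1*0)*1)* : 14 ε-transitions
  1 ∪ 0 : 4 ε-transitions
  0 ∪ 1 : 4 ε-transitions
  ((1*0)*1)*(1 ∪ 0)(0 ∪ 1) : 24 ε-transitions

24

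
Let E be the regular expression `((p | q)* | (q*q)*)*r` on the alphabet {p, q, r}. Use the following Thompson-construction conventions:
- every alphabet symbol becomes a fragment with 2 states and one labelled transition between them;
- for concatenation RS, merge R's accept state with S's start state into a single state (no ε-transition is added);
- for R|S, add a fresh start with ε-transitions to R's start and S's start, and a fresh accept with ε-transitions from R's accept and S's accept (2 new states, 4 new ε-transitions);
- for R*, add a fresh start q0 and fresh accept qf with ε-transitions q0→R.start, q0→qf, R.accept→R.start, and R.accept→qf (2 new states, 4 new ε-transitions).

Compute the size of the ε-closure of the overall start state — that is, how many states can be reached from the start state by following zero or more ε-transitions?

14

Let C(F) = |ε-closure(F.start)| within fragment F, and note whether F accepts ε. Symbol fragments have C = 1 and do not accept ε. Then:
  p | q → new start ε-reaches every alternative's start; none of them accept ε, so the new accept is not reached: |closure| = 1 + 1 + 1 = 3
  (p | q)* → |closure| = 1 (new start) + 3 (body) + 1 (new accept) = 5
  q* → new start has ε-edges to the inner start and to the new accept, so |closure| = 2 + 1 = 3
  q*q → |closure| = 3 + (1−1) = 3 (closure spills across the concat boundary because the left factor accepts ε)
  (q*q)* → the star's fresh start ε-reaches both the body's start and the fresh accept: |closure| = 2 + 3 = 5
  (p | q)* | (q*q)* → |closure| = 1 (new start) + (5 + 5) + 1 (new accept, since some branch ε-reaches its own accept) = 12
  ((p | q)* | (q*q)*)* → the star's fresh start ε-reaches both the body's start and the fresh accept: |closure| = 2 + 12 = 14
  ((p | q)* | (q*q)*)*r → |closure| = 14 + (1−1) = 14 (closure spills across the concat boundary because the left factor accepts ε)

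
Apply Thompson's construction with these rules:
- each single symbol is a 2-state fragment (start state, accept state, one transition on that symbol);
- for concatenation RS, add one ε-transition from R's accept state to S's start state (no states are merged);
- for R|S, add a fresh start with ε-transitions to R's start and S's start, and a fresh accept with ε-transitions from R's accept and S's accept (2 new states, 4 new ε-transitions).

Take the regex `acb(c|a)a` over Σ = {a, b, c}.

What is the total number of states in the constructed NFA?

By structural recursion:
Each of the 6 symbol leaves contributes a 2-state fragment.
  c|a = 6 states
  acb(c|a)a = 14 states

14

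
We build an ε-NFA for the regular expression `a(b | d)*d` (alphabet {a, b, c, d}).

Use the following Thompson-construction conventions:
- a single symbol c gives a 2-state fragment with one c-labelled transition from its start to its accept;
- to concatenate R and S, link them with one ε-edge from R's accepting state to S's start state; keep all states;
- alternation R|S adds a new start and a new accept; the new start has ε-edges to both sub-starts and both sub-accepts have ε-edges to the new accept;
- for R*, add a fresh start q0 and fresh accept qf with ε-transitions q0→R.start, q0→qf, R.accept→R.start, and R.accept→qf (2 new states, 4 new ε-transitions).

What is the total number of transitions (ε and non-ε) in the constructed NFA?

14

Bottom-up over the parse tree:
Each of the 4 symbol leaves contributes 1 transition (1 symbol, 0 ε).
  b | d → 6 transitions (2 symbol, 4 ε)
  (b | d)* → 10 transitions (2 symbol, 8 ε)
  a(b | d)*d → 14 transitions (4 symbol, 10 ε)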